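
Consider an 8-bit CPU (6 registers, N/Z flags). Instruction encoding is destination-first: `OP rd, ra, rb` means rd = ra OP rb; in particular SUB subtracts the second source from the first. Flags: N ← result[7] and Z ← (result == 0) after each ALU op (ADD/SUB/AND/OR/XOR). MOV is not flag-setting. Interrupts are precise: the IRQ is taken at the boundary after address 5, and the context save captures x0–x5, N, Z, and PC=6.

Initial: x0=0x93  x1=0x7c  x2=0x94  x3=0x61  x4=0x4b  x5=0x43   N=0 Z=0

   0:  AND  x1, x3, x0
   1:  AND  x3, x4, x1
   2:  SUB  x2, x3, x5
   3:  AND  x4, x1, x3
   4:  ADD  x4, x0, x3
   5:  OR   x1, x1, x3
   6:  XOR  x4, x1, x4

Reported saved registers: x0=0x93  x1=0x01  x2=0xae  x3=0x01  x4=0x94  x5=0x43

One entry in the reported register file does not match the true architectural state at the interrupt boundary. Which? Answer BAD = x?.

after  0: x0=0x93 x1=0x01 x2=0x94 x3=0x61 x4=0x4b x5=0x43  N=0 Z=0
after  1: x0=0x93 x1=0x01 x2=0x94 x3=0x01 x4=0x4b x5=0x43  N=0 Z=0
after  2: x0=0x93 x1=0x01 x2=0xbe x3=0x01 x4=0x4b x5=0x43  N=1 Z=0
after  3: x0=0x93 x1=0x01 x2=0xbe x3=0x01 x4=0x01 x5=0x43  N=0 Z=0
after  4: x0=0x93 x1=0x01 x2=0xbe x3=0x01 x4=0x94 x5=0x43  N=1 Z=0
after  5: x0=0x93 x1=0x01 x2=0xbe x3=0x01 x4=0x94 x5=0x43  N=0 Z=0
-- IRQ taken; context saved, return-PC = 6 --
mismatch: x2: reported 0xae vs actual 0xbe

BAD = x2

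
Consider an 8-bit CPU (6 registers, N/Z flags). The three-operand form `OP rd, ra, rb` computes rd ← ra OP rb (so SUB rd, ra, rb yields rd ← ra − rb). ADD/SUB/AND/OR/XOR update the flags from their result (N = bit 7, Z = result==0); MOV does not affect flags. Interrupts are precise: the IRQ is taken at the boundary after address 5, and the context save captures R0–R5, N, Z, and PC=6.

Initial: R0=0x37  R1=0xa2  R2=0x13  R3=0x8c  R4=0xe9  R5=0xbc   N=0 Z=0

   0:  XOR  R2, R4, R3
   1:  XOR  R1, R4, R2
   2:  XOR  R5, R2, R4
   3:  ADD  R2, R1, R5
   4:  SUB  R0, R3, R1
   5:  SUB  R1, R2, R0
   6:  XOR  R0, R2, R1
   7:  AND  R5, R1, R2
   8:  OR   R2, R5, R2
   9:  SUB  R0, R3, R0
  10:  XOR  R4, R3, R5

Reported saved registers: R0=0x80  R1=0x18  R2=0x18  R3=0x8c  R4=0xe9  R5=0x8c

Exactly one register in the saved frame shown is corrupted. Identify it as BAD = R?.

BAD = R0

after  0: R0=0x37 R1=0xa2 R2=0x65 R3=0x8c R4=0xe9 R5=0xbc  N=0 Z=0
after  1: R0=0x37 R1=0x8c R2=0x65 R3=0x8c R4=0xe9 R5=0xbc  N=1 Z=0
after  2: R0=0x37 R1=0x8c R2=0x65 R3=0x8c R4=0xe9 R5=0x8c  N=1 Z=0
after  3: R0=0x37 R1=0x8c R2=0x18 R3=0x8c R4=0xe9 R5=0x8c  N=0 Z=0
after  4: R0=0x00 R1=0x8c R2=0x18 R3=0x8c R4=0xe9 R5=0x8c  N=0 Z=1
after  5: R0=0x00 R1=0x18 R2=0x18 R3=0x8c R4=0xe9 R5=0x8c  N=0 Z=0
-- IRQ taken; context saved, return-PC = 6 --
mismatch: R0: reported 0x80 vs actual 0x00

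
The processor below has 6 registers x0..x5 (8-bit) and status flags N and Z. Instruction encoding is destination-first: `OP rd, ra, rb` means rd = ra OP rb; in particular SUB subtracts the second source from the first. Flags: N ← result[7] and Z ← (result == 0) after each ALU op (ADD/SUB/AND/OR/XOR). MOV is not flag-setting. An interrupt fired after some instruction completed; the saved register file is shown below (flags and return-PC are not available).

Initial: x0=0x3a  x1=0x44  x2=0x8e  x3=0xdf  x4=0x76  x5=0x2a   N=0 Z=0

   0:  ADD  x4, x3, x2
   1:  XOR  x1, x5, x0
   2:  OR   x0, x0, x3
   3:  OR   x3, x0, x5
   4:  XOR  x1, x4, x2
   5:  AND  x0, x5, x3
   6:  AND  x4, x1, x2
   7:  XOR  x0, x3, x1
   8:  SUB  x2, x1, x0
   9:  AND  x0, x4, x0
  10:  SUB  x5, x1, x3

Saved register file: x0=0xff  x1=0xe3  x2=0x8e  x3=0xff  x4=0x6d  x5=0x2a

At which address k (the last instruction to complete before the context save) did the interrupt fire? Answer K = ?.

after  0: x0=0x3a x1=0x44 x2=0x8e x3=0xdf x4=0x6d x5=0x2a  N=0 Z=0
after  1: x0=0x3a x1=0x10 x2=0x8e x3=0xdf x4=0x6d x5=0x2a  N=0 Z=0
after  2: x0=0xff x1=0x10 x2=0x8e x3=0xdf x4=0x6d x5=0x2a  N=1 Z=0
after  3: x0=0xff x1=0x10 x2=0x8e x3=0xff x4=0x6d x5=0x2a  N=1 Z=0
after  4: x0=0xff x1=0xe3 x2=0x8e x3=0xff x4=0x6d x5=0x2a  N=1 Z=0
-- IRQ taken; context saved, return-PC = 5 --

K = 4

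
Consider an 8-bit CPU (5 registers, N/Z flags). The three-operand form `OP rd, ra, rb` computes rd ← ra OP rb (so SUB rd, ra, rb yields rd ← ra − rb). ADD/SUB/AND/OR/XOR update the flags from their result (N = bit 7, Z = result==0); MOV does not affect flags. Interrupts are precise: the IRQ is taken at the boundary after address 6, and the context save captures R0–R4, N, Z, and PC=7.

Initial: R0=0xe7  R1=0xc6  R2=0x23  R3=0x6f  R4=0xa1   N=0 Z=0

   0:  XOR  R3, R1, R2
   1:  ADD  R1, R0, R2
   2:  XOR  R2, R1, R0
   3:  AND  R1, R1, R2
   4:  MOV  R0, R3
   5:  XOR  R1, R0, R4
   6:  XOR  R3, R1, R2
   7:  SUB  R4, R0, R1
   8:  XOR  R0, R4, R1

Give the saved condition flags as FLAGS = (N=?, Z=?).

FLAGS = (N=1, Z=0)

after  0: R0=0xe7 R1=0xc6 R2=0x23 R3=0xe5 R4=0xa1  N=1 Z=0
after  1: R0=0xe7 R1=0x0a R2=0x23 R3=0xe5 R4=0xa1  N=0 Z=0
after  2: R0=0xe7 R1=0x0a R2=0xed R3=0xe5 R4=0xa1  N=1 Z=0
after  3: R0=0xe7 R1=0x08 R2=0xed R3=0xe5 R4=0xa1  N=0 Z=0
after  4: R0=0xe5 R1=0x08 R2=0xed R3=0xe5 R4=0xa1  N=0 Z=0
after  5: R0=0xe5 R1=0x44 R2=0xed R3=0xe5 R4=0xa1  N=0 Z=0
after  6: R0=0xe5 R1=0x44 R2=0xed R3=0xa9 R4=0xa1  N=1 Z=0
-- IRQ taken; context saved, return-PC = 7 --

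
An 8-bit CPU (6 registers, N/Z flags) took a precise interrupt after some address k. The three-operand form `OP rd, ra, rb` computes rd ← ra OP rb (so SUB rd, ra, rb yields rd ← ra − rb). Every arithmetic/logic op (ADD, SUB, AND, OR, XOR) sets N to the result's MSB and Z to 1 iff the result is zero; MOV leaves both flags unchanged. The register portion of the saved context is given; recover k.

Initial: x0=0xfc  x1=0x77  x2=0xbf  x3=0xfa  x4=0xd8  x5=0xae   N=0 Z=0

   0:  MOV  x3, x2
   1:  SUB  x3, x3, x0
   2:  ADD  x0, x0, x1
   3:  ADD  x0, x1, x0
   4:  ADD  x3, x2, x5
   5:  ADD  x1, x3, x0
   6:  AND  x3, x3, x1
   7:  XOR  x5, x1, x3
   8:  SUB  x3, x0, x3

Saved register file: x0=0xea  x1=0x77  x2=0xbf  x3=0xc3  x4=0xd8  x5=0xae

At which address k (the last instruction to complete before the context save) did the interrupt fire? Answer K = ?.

K = 3

after  0: x0=0xfc x1=0x77 x2=0xbf x3=0xbf x4=0xd8 x5=0xae  N=0 Z=0
after  1: x0=0xfc x1=0x77 x2=0xbf x3=0xc3 x4=0xd8 x5=0xae  N=1 Z=0
after  2: x0=0x73 x1=0x77 x2=0xbf x3=0xc3 x4=0xd8 x5=0xae  N=0 Z=0
after  3: x0=0xea x1=0x77 x2=0xbf x3=0xc3 x4=0xd8 x5=0xae  N=1 Z=0
-- IRQ taken; context saved, return-PC = 4 --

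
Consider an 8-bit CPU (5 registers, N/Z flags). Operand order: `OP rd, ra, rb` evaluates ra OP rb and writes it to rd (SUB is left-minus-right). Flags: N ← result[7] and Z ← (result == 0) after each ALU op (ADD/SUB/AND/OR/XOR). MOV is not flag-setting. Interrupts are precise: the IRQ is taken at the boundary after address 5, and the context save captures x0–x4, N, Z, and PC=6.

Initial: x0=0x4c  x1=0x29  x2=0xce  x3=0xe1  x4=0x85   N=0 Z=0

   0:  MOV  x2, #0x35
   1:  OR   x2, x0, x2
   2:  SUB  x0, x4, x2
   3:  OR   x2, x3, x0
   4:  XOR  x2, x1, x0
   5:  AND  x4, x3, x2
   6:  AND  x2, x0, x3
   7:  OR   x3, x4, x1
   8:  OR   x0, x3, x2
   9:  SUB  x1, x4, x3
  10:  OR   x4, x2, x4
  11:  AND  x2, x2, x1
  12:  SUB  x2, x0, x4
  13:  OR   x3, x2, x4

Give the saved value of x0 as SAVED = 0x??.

after  0: x0=0x4c x1=0x29 x2=0x35 x3=0xe1 x4=0x85  N=0 Z=0
after  1: x0=0x4c x1=0x29 x2=0x7d x3=0xe1 x4=0x85  N=0 Z=0
after  2: x0=0x08 x1=0x29 x2=0x7d x3=0xe1 x4=0x85  N=0 Z=0
after  3: x0=0x08 x1=0x29 x2=0xe9 x3=0xe1 x4=0x85  N=1 Z=0
after  4: x0=0x08 x1=0x29 x2=0x21 x3=0xe1 x4=0x85  N=0 Z=0
after  5: x0=0x08 x1=0x29 x2=0x21 x3=0xe1 x4=0x21  N=0 Z=0
-- IRQ taken; context saved, return-PC = 6 --

SAVED = 0x08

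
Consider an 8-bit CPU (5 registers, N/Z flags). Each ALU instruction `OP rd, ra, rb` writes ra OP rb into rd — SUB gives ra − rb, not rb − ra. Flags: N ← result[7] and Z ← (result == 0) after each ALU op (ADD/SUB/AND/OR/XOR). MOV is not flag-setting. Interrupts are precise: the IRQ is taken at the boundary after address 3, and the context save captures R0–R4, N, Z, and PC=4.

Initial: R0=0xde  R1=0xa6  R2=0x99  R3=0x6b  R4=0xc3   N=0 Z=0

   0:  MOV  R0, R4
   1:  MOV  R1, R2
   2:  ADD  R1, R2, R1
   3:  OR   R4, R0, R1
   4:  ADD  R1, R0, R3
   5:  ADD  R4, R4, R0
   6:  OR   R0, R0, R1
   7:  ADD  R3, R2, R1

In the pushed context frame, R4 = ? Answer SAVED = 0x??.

SAVED = 0xf3

after  0: R0=0xc3 R1=0xa6 R2=0x99 R3=0x6b R4=0xc3  N=0 Z=0
after  1: R0=0xc3 R1=0x99 R2=0x99 R3=0x6b R4=0xc3  N=0 Z=0
after  2: R0=0xc3 R1=0x32 R2=0x99 R3=0x6b R4=0xc3  N=0 Z=0
after  3: R0=0xc3 R1=0x32 R2=0x99 R3=0x6b R4=0xf3  N=1 Z=0
-- IRQ taken; context saved, return-PC = 4 --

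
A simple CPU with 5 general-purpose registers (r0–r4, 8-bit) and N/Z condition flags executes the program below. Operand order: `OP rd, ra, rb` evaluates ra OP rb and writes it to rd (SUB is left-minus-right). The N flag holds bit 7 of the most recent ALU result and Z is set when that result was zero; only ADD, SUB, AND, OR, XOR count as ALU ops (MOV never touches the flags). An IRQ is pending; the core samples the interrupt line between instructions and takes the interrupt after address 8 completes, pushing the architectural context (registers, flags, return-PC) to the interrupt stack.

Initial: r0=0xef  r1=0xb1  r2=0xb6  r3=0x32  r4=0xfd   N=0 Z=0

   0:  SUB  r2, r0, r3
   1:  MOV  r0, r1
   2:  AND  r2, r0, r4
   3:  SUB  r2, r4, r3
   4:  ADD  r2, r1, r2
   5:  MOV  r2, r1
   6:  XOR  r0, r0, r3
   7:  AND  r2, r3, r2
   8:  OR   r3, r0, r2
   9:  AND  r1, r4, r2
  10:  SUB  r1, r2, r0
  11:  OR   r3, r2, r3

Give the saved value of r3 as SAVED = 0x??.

after  0: r0=0xef r1=0xb1 r2=0xbd r3=0x32 r4=0xfd  N=1 Z=0
after  1: r0=0xb1 r1=0xb1 r2=0xbd r3=0x32 r4=0xfd  N=1 Z=0
after  2: r0=0xb1 r1=0xb1 r2=0xb1 r3=0x32 r4=0xfd  N=1 Z=0
after  3: r0=0xb1 r1=0xb1 r2=0xcb r3=0x32 r4=0xfd  N=1 Z=0
after  4: r0=0xb1 r1=0xb1 r2=0x7c r3=0x32 r4=0xfd  N=0 Z=0
after  5: r0=0xb1 r1=0xb1 r2=0xb1 r3=0x32 r4=0xfd  N=0 Z=0
after  6: r0=0x83 r1=0xb1 r2=0xb1 r3=0x32 r4=0xfd  N=1 Z=0
after  7: r0=0x83 r1=0xb1 r2=0x30 r3=0x32 r4=0xfd  N=0 Z=0
after  8: r0=0x83 r1=0xb1 r2=0x30 r3=0xb3 r4=0xfd  N=1 Z=0
-- IRQ taken; context saved, return-PC = 9 --

SAVED = 0xb3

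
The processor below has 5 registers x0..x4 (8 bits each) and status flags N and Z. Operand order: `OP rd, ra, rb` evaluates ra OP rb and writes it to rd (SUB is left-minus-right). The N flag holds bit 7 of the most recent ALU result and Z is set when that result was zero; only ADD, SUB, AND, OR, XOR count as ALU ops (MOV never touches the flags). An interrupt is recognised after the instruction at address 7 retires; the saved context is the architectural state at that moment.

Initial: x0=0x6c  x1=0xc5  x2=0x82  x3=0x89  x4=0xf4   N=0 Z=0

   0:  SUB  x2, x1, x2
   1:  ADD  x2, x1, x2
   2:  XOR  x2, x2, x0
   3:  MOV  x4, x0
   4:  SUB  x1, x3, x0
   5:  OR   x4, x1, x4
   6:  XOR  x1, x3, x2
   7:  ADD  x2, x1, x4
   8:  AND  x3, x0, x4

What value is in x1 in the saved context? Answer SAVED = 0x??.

after  0: x0=0x6c x1=0xc5 x2=0x43 x3=0x89 x4=0xf4  N=0 Z=0
after  1: x0=0x6c x1=0xc5 x2=0x08 x3=0x89 x4=0xf4  N=0 Z=0
after  2: x0=0x6c x1=0xc5 x2=0x64 x3=0x89 x4=0xf4  N=0 Z=0
after  3: x0=0x6c x1=0xc5 x2=0x64 x3=0x89 x4=0x6c  N=0 Z=0
after  4: x0=0x6c x1=0x1d x2=0x64 x3=0x89 x4=0x6c  N=0 Z=0
after  5: x0=0x6c x1=0x1d x2=0x64 x3=0x89 x4=0x7d  N=0 Z=0
after  6: x0=0x6c x1=0xed x2=0x64 x3=0x89 x4=0x7d  N=1 Z=0
after  7: x0=0x6c x1=0xed x2=0x6a x3=0x89 x4=0x7d  N=0 Z=0
-- IRQ taken; context saved, return-PC = 8 --

SAVED = 0xed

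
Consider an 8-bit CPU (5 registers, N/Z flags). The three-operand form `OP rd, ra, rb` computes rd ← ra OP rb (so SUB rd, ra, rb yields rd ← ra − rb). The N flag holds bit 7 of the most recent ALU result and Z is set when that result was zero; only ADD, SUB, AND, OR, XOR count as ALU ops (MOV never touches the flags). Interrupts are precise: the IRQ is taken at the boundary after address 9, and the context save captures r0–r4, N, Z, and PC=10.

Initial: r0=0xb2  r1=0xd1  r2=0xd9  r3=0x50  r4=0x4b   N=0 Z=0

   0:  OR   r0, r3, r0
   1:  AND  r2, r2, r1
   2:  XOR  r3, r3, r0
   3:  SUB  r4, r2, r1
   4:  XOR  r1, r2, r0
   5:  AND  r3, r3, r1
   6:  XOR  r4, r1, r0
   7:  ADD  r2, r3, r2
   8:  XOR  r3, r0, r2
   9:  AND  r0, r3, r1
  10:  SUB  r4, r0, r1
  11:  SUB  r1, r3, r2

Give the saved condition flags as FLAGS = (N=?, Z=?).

after  0: r0=0xf2 r1=0xd1 r2=0xd9 r3=0x50 r4=0x4b  N=1 Z=0
after  1: r0=0xf2 r1=0xd1 r2=0xd1 r3=0x50 r4=0x4b  N=1 Z=0
after  2: r0=0xf2 r1=0xd1 r2=0xd1 r3=0xa2 r4=0x4b  N=1 Z=0
after  3: r0=0xf2 r1=0xd1 r2=0xd1 r3=0xa2 r4=0x00  N=0 Z=1
after  4: r0=0xf2 r1=0x23 r2=0xd1 r3=0xa2 r4=0x00  N=0 Z=0
after  5: r0=0xf2 r1=0x23 r2=0xd1 r3=0x22 r4=0x00  N=0 Z=0
after  6: r0=0xf2 r1=0x23 r2=0xd1 r3=0x22 r4=0xd1  N=1 Z=0
after  7: r0=0xf2 r1=0x23 r2=0xf3 r3=0x22 r4=0xd1  N=1 Z=0
after  8: r0=0xf2 r1=0x23 r2=0xf3 r3=0x01 r4=0xd1  N=0 Z=0
after  9: r0=0x01 r1=0x23 r2=0xf3 r3=0x01 r4=0xd1  N=0 Z=0
-- IRQ taken; context saved, return-PC = 10 --

FLAGS = (N=0, Z=0)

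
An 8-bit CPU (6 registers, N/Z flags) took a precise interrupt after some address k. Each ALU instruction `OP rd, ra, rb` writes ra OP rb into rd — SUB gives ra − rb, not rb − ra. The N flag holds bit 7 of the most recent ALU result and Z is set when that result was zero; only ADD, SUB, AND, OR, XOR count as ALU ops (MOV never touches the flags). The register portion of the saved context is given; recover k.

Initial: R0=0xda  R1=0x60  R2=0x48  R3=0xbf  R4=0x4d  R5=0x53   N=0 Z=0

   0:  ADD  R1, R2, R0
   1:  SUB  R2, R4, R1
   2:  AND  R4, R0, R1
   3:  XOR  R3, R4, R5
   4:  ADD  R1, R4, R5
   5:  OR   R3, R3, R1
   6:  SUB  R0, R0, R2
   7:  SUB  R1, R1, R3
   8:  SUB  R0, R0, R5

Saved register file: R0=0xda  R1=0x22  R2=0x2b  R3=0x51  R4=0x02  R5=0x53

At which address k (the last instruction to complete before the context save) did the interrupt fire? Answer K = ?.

K = 3

after  0: R0=0xda R1=0x22 R2=0x48 R3=0xbf R4=0x4d R5=0x53  N=0 Z=0
after  1: R0=0xda R1=0x22 R2=0x2b R3=0xbf R4=0x4d R5=0x53  N=0 Z=0
after  2: R0=0xda R1=0x22 R2=0x2b R3=0xbf R4=0x02 R5=0x53  N=0 Z=0
after  3: R0=0xda R1=0x22 R2=0x2b R3=0x51 R4=0x02 R5=0x53  N=0 Z=0
-- IRQ taken; context saved, return-PC = 4 --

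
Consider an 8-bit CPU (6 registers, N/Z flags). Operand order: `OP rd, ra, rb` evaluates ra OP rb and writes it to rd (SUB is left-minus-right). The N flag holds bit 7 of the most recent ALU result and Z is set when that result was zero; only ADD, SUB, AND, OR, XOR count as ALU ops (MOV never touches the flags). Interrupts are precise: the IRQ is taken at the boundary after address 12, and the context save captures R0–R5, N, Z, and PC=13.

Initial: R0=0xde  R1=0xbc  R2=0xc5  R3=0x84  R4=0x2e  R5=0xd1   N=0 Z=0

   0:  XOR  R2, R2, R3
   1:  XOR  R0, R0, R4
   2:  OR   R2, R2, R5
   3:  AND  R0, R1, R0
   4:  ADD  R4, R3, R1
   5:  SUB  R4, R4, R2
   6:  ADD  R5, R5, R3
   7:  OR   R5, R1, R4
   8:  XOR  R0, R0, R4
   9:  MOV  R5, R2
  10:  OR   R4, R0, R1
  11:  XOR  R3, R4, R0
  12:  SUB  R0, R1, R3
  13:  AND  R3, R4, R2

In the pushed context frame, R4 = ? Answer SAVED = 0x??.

after  0: R0=0xde R1=0xbc R2=0x41 R3=0x84 R4=0x2e R5=0xd1  N=0 Z=0
after  1: R0=0xf0 R1=0xbc R2=0x41 R3=0x84 R4=0x2e R5=0xd1  N=1 Z=0
after  2: R0=0xf0 R1=0xbc R2=0xd1 R3=0x84 R4=0x2e R5=0xd1  N=1 Z=0
after  3: R0=0xb0 R1=0xbc R2=0xd1 R3=0x84 R4=0x2e R5=0xd1  N=1 Z=0
after  4: R0=0xb0 R1=0xbc R2=0xd1 R3=0x84 R4=0x40 R5=0xd1  N=0 Z=0
after  5: R0=0xb0 R1=0xbc R2=0xd1 R3=0x84 R4=0x6f R5=0xd1  N=0 Z=0
after  6: R0=0xb0 R1=0xbc R2=0xd1 R3=0x84 R4=0x6f R5=0x55  N=0 Z=0
after  7: R0=0xb0 R1=0xbc R2=0xd1 R3=0x84 R4=0x6f R5=0xff  N=1 Z=0
after  8: R0=0xdf R1=0xbc R2=0xd1 R3=0x84 R4=0x6f R5=0xff  N=1 Z=0
after  9: R0=0xdf R1=0xbc R2=0xd1 R3=0x84 R4=0x6f R5=0xd1  N=1 Z=0
after 10: R0=0xdf R1=0xbc R2=0xd1 R3=0x84 R4=0xff R5=0xd1  N=1 Z=0
after 11: R0=0xdf R1=0xbc R2=0xd1 R3=0x20 R4=0xff R5=0xd1  N=0 Z=0
after 12: R0=0x9c R1=0xbc R2=0xd1 R3=0x20 R4=0xff R5=0xd1  N=1 Z=0
-- IRQ taken; context saved, return-PC = 13 --

SAVED = 0xff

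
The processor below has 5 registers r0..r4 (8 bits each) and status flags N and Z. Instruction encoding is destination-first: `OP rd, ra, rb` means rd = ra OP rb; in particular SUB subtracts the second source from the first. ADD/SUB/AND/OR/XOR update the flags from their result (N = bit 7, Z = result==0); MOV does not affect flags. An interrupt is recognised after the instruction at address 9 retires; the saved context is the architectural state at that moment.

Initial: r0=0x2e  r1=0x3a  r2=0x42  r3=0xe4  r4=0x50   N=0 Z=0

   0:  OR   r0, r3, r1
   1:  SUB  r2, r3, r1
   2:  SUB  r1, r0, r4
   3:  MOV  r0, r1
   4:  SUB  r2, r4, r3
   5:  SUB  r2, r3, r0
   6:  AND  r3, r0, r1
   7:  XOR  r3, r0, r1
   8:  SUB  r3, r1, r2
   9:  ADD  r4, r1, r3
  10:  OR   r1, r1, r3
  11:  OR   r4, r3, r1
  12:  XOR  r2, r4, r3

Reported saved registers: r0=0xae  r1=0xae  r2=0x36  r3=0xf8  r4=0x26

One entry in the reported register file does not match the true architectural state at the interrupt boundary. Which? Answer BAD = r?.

BAD = r3

after  0: r0=0xfe r1=0x3a r2=0x42 r3=0xe4 r4=0x50  N=1 Z=0
after  1: r0=0xfe r1=0x3a r2=0xaa r3=0xe4 r4=0x50  N=1 Z=0
after  2: r0=0xfe r1=0xae r2=0xaa r3=0xe4 r4=0x50  N=1 Z=0
after  3: r0=0xae r1=0xae r2=0xaa r3=0xe4 r4=0x50  N=1 Z=0
after  4: r0=0xae r1=0xae r2=0x6c r3=0xe4 r4=0x50  N=0 Z=0
after  5: r0=0xae r1=0xae r2=0x36 r3=0xe4 r4=0x50  N=0 Z=0
after  6: r0=0xae r1=0xae r2=0x36 r3=0xae r4=0x50  N=1 Z=0
after  7: r0=0xae r1=0xae r2=0x36 r3=0x00 r4=0x50  N=0 Z=1
after  8: r0=0xae r1=0xae r2=0x36 r3=0x78 r4=0x50  N=0 Z=0
after  9: r0=0xae r1=0xae r2=0x36 r3=0x78 r4=0x26  N=0 Z=0
-- IRQ taken; context saved, return-PC = 10 --
mismatch: r3: reported 0xf8 vs actual 0x78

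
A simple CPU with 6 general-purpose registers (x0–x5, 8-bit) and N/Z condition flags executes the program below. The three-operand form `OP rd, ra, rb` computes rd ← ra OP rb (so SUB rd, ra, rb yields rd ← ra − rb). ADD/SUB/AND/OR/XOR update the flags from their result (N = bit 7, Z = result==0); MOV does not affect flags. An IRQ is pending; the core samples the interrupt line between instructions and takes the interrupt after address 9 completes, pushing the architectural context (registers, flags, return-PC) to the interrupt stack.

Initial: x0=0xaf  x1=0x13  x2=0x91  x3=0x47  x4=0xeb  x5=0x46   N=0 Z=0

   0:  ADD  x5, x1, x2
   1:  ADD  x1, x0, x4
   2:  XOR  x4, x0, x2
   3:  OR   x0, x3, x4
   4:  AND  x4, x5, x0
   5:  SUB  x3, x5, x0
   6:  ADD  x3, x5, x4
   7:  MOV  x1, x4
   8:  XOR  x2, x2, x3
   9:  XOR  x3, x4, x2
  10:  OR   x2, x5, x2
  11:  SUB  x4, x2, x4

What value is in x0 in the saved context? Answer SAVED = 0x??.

after  0: x0=0xaf x1=0x13 x2=0x91 x3=0x47 x4=0xeb x5=0xa4  N=1 Z=0
after  1: x0=0xaf x1=0x9a x2=0x91 x3=0x47 x4=0xeb x5=0xa4  N=1 Z=0
after  2: x0=0xaf x1=0x9a x2=0x91 x3=0x47 x4=0x3e x5=0xa4  N=0 Z=0
after  3: x0=0x7f x1=0x9a x2=0x91 x3=0x47 x4=0x3e x5=0xa4  N=0 Z=0
after  4: x0=0x7f x1=0x9a x2=0x91 x3=0x47 x4=0x24 x5=0xa4  N=0 Z=0
after  5: x0=0x7f x1=0x9a x2=0x91 x3=0x25 x4=0x24 x5=0xa4  N=0 Z=0
after  6: x0=0x7f x1=0x9a x2=0x91 x3=0xc8 x4=0x24 x5=0xa4  N=1 Z=0
after  7: x0=0x7f x1=0x24 x2=0x91 x3=0xc8 x4=0x24 x5=0xa4  N=1 Z=0
after  8: x0=0x7f x1=0x24 x2=0x59 x3=0xc8 x4=0x24 x5=0xa4  N=0 Z=0
after  9: x0=0x7f x1=0x24 x2=0x59 x3=0x7d x4=0x24 x5=0xa4  N=0 Z=0
-- IRQ taken; context saved, return-PC = 10 --

SAVED = 0x7f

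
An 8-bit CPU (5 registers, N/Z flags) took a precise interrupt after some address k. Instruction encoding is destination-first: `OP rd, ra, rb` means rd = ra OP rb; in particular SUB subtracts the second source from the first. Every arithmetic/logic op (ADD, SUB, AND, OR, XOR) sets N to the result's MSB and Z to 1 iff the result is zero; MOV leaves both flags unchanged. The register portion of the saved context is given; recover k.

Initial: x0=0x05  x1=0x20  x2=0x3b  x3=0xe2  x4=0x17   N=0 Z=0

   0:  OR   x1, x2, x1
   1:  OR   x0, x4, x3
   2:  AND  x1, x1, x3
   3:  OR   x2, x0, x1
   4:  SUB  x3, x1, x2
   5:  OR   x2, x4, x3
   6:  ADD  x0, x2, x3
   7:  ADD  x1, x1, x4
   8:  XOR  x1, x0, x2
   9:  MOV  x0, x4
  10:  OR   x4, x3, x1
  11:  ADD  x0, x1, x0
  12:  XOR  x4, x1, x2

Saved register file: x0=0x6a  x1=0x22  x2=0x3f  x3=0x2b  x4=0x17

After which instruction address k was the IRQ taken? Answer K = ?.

after  0: x0=0x05 x1=0x3b x2=0x3b x3=0xe2 x4=0x17  N=0 Z=0
after  1: x0=0xf7 x1=0x3b x2=0x3b x3=0xe2 x4=0x17  N=1 Z=0
after  2: x0=0xf7 x1=0x22 x2=0x3b x3=0xe2 x4=0x17  N=0 Z=0
after  3: x0=0xf7 x1=0x22 x2=0xf7 x3=0xe2 x4=0x17  N=1 Z=0
after  4: x0=0xf7 x1=0x22 x2=0xf7 x3=0x2b x4=0x17  N=0 Z=0
after  5: x0=0xf7 x1=0x22 x2=0x3f x3=0x2b x4=0x17  N=0 Z=0
after  6: x0=0x6a x1=0x22 x2=0x3f x3=0x2b x4=0x17  N=0 Z=0
-- IRQ taken; context saved, return-PC = 7 --

K = 6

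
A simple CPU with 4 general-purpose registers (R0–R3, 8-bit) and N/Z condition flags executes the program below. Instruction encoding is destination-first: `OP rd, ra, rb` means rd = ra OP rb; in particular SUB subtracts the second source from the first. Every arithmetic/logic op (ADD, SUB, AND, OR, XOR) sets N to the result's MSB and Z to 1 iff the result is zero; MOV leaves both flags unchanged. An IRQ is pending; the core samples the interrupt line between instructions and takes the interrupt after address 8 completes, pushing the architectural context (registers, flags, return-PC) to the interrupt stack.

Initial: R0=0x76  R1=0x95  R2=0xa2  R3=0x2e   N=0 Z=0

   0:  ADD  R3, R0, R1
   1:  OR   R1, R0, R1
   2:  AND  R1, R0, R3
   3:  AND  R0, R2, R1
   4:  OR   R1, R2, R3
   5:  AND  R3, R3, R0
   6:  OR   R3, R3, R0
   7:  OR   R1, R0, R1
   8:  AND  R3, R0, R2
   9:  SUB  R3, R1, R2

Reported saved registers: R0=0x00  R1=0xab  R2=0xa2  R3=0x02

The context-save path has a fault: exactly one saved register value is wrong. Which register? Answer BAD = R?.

after  0: R0=0x76 R1=0x95 R2=0xa2 R3=0x0b  N=0 Z=0
after  1: R0=0x76 R1=0xf7 R2=0xa2 R3=0x0b  N=1 Z=0
after  2: R0=0x76 R1=0x02 R2=0xa2 R3=0x0b  N=0 Z=0
after  3: R0=0x02 R1=0x02 R2=0xa2 R3=0x0b  N=0 Z=0
after  4: R0=0x02 R1=0xab R2=0xa2 R3=0x0b  N=1 Z=0
after  5: R0=0x02 R1=0xab R2=0xa2 R3=0x02  N=0 Z=0
after  6: R0=0x02 R1=0xab R2=0xa2 R3=0x02  N=0 Z=0
after  7: R0=0x02 R1=0xab R2=0xa2 R3=0x02  N=1 Z=0
after  8: R0=0x02 R1=0xab R2=0xa2 R3=0x02  N=0 Z=0
-- IRQ taken; context saved, return-PC = 9 --
mismatch: R0: reported 0x00 vs actual 0x02

BAD = R0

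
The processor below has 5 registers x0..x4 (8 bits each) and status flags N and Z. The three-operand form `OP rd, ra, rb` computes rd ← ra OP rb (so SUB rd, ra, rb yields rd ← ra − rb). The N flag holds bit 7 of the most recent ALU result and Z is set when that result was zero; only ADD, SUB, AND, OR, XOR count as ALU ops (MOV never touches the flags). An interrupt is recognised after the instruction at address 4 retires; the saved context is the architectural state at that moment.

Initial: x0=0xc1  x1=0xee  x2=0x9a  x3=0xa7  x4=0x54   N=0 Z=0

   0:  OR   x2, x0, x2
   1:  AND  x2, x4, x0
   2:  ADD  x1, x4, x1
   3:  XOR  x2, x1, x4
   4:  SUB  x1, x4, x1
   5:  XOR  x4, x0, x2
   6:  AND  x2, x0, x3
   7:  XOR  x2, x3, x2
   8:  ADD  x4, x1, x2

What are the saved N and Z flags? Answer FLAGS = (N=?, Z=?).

after  0: x0=0xc1 x1=0xee x2=0xdb x3=0xa7 x4=0x54  N=1 Z=0
after  1: x0=0xc1 x1=0xee x2=0x40 x3=0xa7 x4=0x54  N=0 Z=0
after  2: x0=0xc1 x1=0x42 x2=0x40 x3=0xa7 x4=0x54  N=0 Z=0
after  3: x0=0xc1 x1=0x42 x2=0x16 x3=0xa7 x4=0x54  N=0 Z=0
after  4: x0=0xc1 x1=0x12 x2=0x16 x3=0xa7 x4=0x54  N=0 Z=0
-- IRQ taken; context saved, return-PC = 5 --

FLAGS = (N=0, Z=0)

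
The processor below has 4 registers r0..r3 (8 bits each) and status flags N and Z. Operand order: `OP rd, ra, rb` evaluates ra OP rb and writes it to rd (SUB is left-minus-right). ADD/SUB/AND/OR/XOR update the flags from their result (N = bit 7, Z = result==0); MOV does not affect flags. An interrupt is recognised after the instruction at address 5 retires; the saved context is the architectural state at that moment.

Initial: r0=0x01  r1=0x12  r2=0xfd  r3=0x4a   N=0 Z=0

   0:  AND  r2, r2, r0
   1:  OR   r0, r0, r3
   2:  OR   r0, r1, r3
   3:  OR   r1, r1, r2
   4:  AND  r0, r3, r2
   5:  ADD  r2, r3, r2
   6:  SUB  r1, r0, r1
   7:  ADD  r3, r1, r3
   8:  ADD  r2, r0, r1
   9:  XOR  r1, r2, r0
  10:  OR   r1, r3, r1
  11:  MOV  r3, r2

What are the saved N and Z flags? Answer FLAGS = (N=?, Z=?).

after  0: r0=0x01 r1=0x12 r2=0x01 r3=0x4a  N=0 Z=0
after  1: r0=0x4b r1=0x12 r2=0x01 r3=0x4a  N=0 Z=0
after  2: r0=0x5a r1=0x12 r2=0x01 r3=0x4a  N=0 Z=0
after  3: r0=0x5a r1=0x13 r2=0x01 r3=0x4a  N=0 Z=0
after  4: r0=0x00 r1=0x13 r2=0x01 r3=0x4a  N=0 Z=1
after  5: r0=0x00 r1=0x13 r2=0x4b r3=0x4a  N=0 Z=0
-- IRQ taken; context saved, return-PC = 6 --

FLAGS = (N=0, Z=0)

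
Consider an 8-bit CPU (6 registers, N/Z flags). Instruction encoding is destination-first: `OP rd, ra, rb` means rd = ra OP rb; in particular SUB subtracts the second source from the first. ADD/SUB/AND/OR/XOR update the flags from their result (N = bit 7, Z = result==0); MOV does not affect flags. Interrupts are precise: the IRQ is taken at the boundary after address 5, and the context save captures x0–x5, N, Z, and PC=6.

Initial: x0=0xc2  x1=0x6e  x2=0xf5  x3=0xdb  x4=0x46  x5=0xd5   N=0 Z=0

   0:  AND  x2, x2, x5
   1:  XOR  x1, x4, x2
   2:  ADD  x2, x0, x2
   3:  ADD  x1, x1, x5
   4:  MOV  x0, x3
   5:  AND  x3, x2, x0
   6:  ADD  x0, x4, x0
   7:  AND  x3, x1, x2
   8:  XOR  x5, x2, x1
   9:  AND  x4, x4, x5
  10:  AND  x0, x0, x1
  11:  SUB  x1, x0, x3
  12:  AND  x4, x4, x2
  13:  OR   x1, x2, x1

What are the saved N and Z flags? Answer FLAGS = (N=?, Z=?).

after  0: x0=0xc2 x1=0x6e x2=0xd5 x3=0xdb x4=0x46 x5=0xd5  N=1 Z=0
after  1: x0=0xc2 x1=0x93 x2=0xd5 x3=0xdb x4=0x46 x5=0xd5  N=1 Z=0
after  2: x0=0xc2 x1=0x93 x2=0x97 x3=0xdb x4=0x46 x5=0xd5  N=1 Z=0
after  3: x0=0xc2 x1=0x68 x2=0x97 x3=0xdb x4=0x46 x5=0xd5  N=0 Z=0
after  4: x0=0xdb x1=0x68 x2=0x97 x3=0xdb x4=0x46 x5=0xd5  N=0 Z=0
after  5: x0=0xdb x1=0x68 x2=0x97 x3=0x93 x4=0x46 x5=0xd5  N=1 Z=0
-- IRQ taken; context saved, return-PC = 6 --

FLAGS = (N=1, Z=0)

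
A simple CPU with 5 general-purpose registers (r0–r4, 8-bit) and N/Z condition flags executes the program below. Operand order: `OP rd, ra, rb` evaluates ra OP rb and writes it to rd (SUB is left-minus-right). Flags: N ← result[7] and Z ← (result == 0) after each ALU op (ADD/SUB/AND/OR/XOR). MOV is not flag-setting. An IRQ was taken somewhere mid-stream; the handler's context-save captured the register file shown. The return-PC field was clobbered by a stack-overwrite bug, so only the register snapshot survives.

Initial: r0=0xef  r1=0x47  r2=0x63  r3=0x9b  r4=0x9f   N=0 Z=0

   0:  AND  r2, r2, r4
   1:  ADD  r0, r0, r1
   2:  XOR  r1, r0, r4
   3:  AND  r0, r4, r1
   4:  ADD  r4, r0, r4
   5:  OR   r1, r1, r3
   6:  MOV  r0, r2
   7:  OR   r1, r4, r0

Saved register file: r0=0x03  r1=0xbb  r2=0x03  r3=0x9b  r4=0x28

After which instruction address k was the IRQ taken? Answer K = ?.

after  0: r0=0xef r1=0x47 r2=0x03 r3=0x9b r4=0x9f  N=0 Z=0
after  1: r0=0x36 r1=0x47 r2=0x03 r3=0x9b r4=0x9f  N=0 Z=0
after  2: r0=0x36 r1=0xa9 r2=0x03 r3=0x9b r4=0x9f  N=1 Z=0
after  3: r0=0x89 r1=0xa9 r2=0x03 r3=0x9b r4=0x9f  N=1 Z=0
after  4: r0=0x89 r1=0xa9 r2=0x03 r3=0x9b r4=0x28  N=0 Z=0
after  5: r0=0x89 r1=0xbb r2=0x03 r3=0x9b r4=0x28  N=1 Z=0
after  6: r0=0x03 r1=0xbb r2=0x03 r3=0x9b r4=0x28  N=1 Z=0
-- IRQ taken; context saved, return-PC = 7 --

K = 6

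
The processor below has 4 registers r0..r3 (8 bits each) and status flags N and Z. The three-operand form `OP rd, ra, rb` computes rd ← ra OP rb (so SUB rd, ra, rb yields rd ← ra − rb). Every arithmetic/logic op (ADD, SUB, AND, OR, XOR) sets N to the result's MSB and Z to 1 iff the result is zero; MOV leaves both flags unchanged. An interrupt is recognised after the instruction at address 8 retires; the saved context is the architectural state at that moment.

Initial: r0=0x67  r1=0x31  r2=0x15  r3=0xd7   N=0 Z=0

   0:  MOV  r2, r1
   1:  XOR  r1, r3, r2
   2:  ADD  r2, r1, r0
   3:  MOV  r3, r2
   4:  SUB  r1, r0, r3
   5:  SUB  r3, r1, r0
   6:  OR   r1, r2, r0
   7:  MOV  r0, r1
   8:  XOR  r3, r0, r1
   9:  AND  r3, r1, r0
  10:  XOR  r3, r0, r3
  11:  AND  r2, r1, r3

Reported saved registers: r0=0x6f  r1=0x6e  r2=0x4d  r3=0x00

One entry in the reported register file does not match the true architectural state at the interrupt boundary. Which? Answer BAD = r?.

BAD = r1

after  0: r0=0x67 r1=0x31 r2=0x31 r3=0xd7  N=0 Z=0
after  1: r0=0x67 r1=0xe6 r2=0x31 r3=0xd7  N=1 Z=0
after  2: r0=0x67 r1=0xe6 r2=0x4d r3=0xd7  N=0 Z=0
after  3: r0=0x67 r1=0xe6 r2=0x4d r3=0x4d  N=0 Z=0
after  4: r0=0x67 r1=0x1a r2=0x4d r3=0x4d  N=0 Z=0
after  5: r0=0x67 r1=0x1a r2=0x4d r3=0xb3  N=1 Z=0
after  6: r0=0x67 r1=0x6f r2=0x4d r3=0xb3  N=0 Z=0
after  7: r0=0x6f r1=0x6f r2=0x4d r3=0xb3  N=0 Z=0
after  8: r0=0x6f r1=0x6f r2=0x4d r3=0x00  N=0 Z=1
-- IRQ taken; context saved, return-PC = 9 --
mismatch: r1: reported 0x6e vs actual 0x6f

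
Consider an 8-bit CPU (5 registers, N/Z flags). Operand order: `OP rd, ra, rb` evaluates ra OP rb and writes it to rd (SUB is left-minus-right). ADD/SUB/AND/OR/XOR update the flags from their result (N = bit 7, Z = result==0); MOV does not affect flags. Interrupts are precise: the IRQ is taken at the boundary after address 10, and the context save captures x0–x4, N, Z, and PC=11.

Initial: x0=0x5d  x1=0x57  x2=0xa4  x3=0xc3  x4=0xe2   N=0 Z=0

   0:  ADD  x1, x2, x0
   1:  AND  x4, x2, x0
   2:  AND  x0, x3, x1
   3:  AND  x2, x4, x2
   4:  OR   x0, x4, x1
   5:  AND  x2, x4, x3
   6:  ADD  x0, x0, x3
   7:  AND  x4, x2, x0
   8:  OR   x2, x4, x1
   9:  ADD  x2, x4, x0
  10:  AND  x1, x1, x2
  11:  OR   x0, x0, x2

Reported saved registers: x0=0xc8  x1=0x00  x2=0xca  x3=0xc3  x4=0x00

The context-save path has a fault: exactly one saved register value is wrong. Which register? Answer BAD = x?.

after  0: x0=0x5d x1=0x01 x2=0xa4 x3=0xc3 x4=0xe2  N=0 Z=0
after  1: x0=0x5d x1=0x01 x2=0xa4 x3=0xc3 x4=0x04  N=0 Z=0
after  2: x0=0x01 x1=0x01 x2=0xa4 x3=0xc3 x4=0x04  N=0 Z=0
after  3: x0=0x01 x1=0x01 x2=0x04 x3=0xc3 x4=0x04  N=0 Z=0
after  4: x0=0x05 x1=0x01 x2=0x04 x3=0xc3 x4=0x04  N=0 Z=0
after  5: x0=0x05 x1=0x01 x2=0x00 x3=0xc3 x4=0x04  N=0 Z=1
after  6: x0=0xc8 x1=0x01 x2=0x00 x3=0xc3 x4=0x04  N=1 Z=0
after  7: x0=0xc8 x1=0x01 x2=0x00 x3=0xc3 x4=0x00  N=0 Z=1
after  8: x0=0xc8 x1=0x01 x2=0x01 x3=0xc3 x4=0x00  N=0 Z=0
after  9: x0=0xc8 x1=0x01 x2=0xc8 x3=0xc3 x4=0x00  N=1 Z=0
after 10: x0=0xc8 x1=0x00 x2=0xc8 x3=0xc3 x4=0x00  N=0 Z=1
-- IRQ taken; context saved, return-PC = 11 --
mismatch: x2: reported 0xca vs actual 0xc8

BAD = x2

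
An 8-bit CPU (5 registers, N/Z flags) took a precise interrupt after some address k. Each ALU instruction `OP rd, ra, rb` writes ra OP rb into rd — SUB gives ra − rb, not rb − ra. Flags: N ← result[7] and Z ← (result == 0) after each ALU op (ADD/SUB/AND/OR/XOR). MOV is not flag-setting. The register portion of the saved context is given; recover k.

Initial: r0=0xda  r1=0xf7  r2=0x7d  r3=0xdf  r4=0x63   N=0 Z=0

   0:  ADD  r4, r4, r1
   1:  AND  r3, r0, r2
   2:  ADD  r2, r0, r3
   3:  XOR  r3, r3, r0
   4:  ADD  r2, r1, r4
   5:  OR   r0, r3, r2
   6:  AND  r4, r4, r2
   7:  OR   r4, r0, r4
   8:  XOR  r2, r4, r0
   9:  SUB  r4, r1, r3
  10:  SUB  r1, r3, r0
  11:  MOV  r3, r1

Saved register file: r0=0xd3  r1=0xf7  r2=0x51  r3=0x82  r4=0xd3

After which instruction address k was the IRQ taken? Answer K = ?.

after  0: r0=0xda r1=0xf7 r2=0x7d r3=0xdf r4=0x5a  N=0 Z=0
after  1: r0=0xda r1=0xf7 r2=0x7d r3=0x58 r4=0x5a  N=0 Z=0
after  2: r0=0xda r1=0xf7 r2=0x32 r3=0x58 r4=0x5a  N=0 Z=0
after  3: r0=0xda r1=0xf7 r2=0x32 r3=0x82 r4=0x5a  N=1 Z=0
after  4: r0=0xda r1=0xf7 r2=0x51 r3=0x82 r4=0x5a  N=0 Z=0
after  5: r0=0xd3 r1=0xf7 r2=0x51 r3=0x82 r4=0x5a  N=1 Z=0
after  6: r0=0xd3 r1=0xf7 r2=0x51 r3=0x82 r4=0x50  N=0 Z=0
after  7: r0=0xd3 r1=0xf7 r2=0x51 r3=0x82 r4=0xd3  N=1 Z=0
-- IRQ taken; context saved, return-PC = 8 --

K = 7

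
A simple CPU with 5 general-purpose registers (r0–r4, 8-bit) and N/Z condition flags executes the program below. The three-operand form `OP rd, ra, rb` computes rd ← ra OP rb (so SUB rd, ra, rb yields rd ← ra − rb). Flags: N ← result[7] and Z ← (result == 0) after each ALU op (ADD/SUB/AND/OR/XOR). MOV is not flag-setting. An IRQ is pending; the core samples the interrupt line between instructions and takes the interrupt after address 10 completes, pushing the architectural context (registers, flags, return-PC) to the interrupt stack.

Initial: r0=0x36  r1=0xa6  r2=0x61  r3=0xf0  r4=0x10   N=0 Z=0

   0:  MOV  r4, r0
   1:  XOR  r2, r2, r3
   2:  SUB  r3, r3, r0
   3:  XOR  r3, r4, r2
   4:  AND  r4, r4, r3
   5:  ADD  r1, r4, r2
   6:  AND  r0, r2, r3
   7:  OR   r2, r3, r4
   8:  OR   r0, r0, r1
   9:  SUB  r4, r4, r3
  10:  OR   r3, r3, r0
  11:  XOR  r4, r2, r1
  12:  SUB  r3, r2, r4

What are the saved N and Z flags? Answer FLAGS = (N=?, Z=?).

after  0: r0=0x36 r1=0xa6 r2=0x61 r3=0xf0 r4=0x36  N=0 Z=0
after  1: r0=0x36 r1=0xa6 r2=0x91 r3=0xf0 r4=0x36  N=1 Z=0
after  2: r0=0x36 r1=0xa6 r2=0x91 r3=0xba r4=0x36  N=1 Z=0
after  3: r0=0x36 r1=0xa6 r2=0x91 r3=0xa7 r4=0x36  N=1 Z=0
after  4: r0=0x36 r1=0xa6 r2=0x91 r3=0xa7 r4=0x26  N=0 Z=0
after  5: r0=0x36 r1=0xb7 r2=0x91 r3=0xa7 r4=0x26  N=1 Z=0
after  6: r0=0x81 r1=0xb7 r2=0x91 r3=0xa7 r4=0x26  N=1 Z=0
after  7: r0=0x81 r1=0xb7 r2=0xa7 r3=0xa7 r4=0x26  N=1 Z=0
after  8: r0=0xb7 r1=0xb7 r2=0xa7 r3=0xa7 r4=0x26  N=1 Z=0
after  9: r0=0xb7 r1=0xb7 r2=0xa7 r3=0xa7 r4=0x7f  N=0 Z=0
after 10: r0=0xb7 r1=0xb7 r2=0xa7 r3=0xb7 r4=0x7f  N=1 Z=0
-- IRQ taken; context saved, return-PC = 11 --

FLAGS = (N=1, Z=0)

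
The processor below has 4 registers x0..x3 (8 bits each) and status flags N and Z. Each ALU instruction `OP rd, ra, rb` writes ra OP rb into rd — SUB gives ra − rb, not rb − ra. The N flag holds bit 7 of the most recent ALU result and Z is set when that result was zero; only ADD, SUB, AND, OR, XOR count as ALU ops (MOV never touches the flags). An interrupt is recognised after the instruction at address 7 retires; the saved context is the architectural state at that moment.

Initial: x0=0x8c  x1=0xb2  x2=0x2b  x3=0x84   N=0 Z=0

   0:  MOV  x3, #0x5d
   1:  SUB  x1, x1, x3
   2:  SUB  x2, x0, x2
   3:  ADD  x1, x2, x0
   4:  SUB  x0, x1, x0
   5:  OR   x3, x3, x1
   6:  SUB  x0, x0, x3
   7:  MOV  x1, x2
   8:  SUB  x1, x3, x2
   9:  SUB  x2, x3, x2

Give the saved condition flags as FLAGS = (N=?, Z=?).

after  0: x0=0x8c x1=0xb2 x2=0x2b x3=0x5d  N=0 Z=0
after  1: x0=0x8c x1=0x55 x2=0x2b x3=0x5d  N=0 Z=0
after  2: x0=0x8c x1=0x55 x2=0x61 x3=0x5d  N=0 Z=0
after  3: x0=0x8c x1=0xed x2=0x61 x3=0x5d  N=1 Z=0
after  4: x0=0x61 x1=0xed x2=0x61 x3=0x5d  N=0 Z=0
after  5: x0=0x61 x1=0xed x2=0x61 x3=0xfd  N=1 Z=0
after  6: x0=0x64 x1=0xed x2=0x61 x3=0xfd  N=0 Z=0
after  7: x0=0x64 x1=0x61 x2=0x61 x3=0xfd  N=0 Z=0
-- IRQ taken; context saved, return-PC = 8 --

FLAGS = (N=0, Z=0)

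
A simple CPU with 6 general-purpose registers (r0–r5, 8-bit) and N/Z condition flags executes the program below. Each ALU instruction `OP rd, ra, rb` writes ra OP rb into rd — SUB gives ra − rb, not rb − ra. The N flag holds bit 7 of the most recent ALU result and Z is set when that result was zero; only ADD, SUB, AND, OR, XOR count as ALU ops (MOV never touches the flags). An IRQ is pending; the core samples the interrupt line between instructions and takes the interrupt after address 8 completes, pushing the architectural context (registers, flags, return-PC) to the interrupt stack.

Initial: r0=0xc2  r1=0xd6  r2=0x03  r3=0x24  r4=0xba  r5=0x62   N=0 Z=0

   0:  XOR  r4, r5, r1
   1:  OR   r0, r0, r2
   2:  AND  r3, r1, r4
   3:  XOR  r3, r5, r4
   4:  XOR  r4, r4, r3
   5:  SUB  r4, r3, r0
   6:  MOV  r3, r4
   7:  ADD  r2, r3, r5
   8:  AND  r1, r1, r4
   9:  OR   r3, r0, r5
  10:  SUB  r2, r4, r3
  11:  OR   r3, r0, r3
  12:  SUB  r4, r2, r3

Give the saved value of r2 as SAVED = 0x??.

after  0: r0=0xc2 r1=0xd6 r2=0x03 r3=0x24 r4=0xb4 r5=0x62  N=1 Z=0
after  1: r0=0xc3 r1=0xd6 r2=0x03 r3=0x24 r4=0xb4 r5=0x62  N=1 Z=0
after  2: r0=0xc3 r1=0xd6 r2=0x03 r3=0x94 r4=0xb4 r5=0x62  N=1 Z=0
after  3: r0=0xc3 r1=0xd6 r2=0x03 r3=0xd6 r4=0xb4 r5=0x62  N=1 Z=0
after  4: r0=0xc3 r1=0xd6 r2=0x03 r3=0xd6 r4=0x62 r5=0x62  N=0 Z=0
after  5: r0=0xc3 r1=0xd6 r2=0x03 r3=0xd6 r4=0x13 r5=0x62  N=0 Z=0
after  6: r0=0xc3 r1=0xd6 r2=0x03 r3=0x13 r4=0x13 r5=0x62  N=0 Z=0
after  7: r0=0xc3 r1=0xd6 r2=0x75 r3=0x13 r4=0x13 r5=0x62  N=0 Z=0
after  8: r0=0xc3 r1=0x12 r2=0x75 r3=0x13 r4=0x13 r5=0x62  N=0 Z=0
-- IRQ taken; context saved, return-PC = 9 --

SAVED = 0x75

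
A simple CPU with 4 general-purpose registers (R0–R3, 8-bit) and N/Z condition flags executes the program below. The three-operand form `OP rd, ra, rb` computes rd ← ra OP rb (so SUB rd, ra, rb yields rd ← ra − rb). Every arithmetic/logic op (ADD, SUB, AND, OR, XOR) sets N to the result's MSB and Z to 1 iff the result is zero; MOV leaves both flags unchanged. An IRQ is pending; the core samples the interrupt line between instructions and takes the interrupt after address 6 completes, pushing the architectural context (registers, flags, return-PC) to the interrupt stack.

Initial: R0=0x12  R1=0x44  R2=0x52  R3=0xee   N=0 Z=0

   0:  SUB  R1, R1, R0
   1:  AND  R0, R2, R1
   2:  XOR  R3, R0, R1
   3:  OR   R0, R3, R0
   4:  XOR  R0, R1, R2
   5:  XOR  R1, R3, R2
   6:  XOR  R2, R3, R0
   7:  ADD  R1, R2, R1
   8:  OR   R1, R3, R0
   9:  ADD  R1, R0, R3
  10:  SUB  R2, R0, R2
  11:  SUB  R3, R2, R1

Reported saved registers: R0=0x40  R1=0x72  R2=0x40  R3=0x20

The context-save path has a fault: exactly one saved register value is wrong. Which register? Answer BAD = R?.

BAD = R0

after  0: R0=0x12 R1=0x32 R2=0x52 R3=0xee  N=0 Z=0
after  1: R0=0x12 R1=0x32 R2=0x52 R3=0xee  N=0 Z=0
after  2: R0=0x12 R1=0x32 R2=0x52 R3=0x20  N=0 Z=0
after  3: R0=0x32 R1=0x32 R2=0x52 R3=0x20  N=0 Z=0
after  4: R0=0x60 R1=0x32 R2=0x52 R3=0x20  N=0 Z=0
after  5: R0=0x60 R1=0x72 R2=0x52 R3=0x20  N=0 Z=0
after  6: R0=0x60 R1=0x72 R2=0x40 R3=0x20  N=0 Z=0
-- IRQ taken; context saved, return-PC = 7 --
mismatch: R0: reported 0x40 vs actual 0x60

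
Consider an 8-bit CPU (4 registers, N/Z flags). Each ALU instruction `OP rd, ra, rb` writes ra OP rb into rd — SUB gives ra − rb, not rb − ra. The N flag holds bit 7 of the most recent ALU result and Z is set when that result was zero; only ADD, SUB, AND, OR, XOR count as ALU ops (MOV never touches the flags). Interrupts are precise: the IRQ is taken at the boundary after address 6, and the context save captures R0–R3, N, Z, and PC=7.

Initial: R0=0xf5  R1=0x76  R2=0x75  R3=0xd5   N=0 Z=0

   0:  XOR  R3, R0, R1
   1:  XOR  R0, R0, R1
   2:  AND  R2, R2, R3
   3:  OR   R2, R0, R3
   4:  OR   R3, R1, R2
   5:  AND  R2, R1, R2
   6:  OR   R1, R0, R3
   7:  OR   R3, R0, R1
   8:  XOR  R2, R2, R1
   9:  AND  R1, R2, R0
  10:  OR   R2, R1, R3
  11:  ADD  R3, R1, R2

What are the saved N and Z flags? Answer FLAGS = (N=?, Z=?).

after  0: R0=0xf5 R1=0x76 R2=0x75 R3=0x83  N=1 Z=0
after  1: R0=0x83 R1=0x76 R2=0x75 R3=0x83  N=1 Z=0
after  2: R0=0x83 R1=0x76 R2=0x01 R3=0x83  N=0 Z=0
after  3: R0=0x83 R1=0x76 R2=0x83 R3=0x83  N=1 Z=0
after  4: R0=0x83 R1=0x76 R2=0x83 R3=0xf7  N=1 Z=0
after  5: R0=0x83 R1=0x76 R2=0x02 R3=0xf7  N=0 Z=0
after  6: R0=0x83 R1=0xf7 R2=0x02 R3=0xf7  N=1 Z=0
-- IRQ taken; context saved, return-PC = 7 --

FLAGS = (N=1, Z=0)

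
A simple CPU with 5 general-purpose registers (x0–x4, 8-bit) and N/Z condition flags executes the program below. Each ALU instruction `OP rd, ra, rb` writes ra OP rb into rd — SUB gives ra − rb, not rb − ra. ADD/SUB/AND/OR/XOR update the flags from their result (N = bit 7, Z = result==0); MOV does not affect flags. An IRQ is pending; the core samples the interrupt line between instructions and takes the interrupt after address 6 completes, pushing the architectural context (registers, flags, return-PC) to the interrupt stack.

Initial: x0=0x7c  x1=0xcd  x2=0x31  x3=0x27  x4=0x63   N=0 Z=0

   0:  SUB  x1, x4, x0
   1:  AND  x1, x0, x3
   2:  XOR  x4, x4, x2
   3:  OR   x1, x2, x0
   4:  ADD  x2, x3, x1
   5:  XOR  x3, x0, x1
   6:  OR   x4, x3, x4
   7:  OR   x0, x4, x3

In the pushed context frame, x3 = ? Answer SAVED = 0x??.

SAVED = 0x01

after  0: x0=0x7c x1=0xe7 x2=0x31 x3=0x27 x4=0x63  N=1 Z=0
after  1: x0=0x7c x1=0x24 x2=0x31 x3=0x27 x4=0x63  N=0 Z=0
after  2: x0=0x7c x1=0x24 x2=0x31 x3=0x27 x4=0x52  N=0 Z=0
after  3: x0=0x7c x1=0x7d x2=0x31 x3=0x27 x4=0x52  N=0 Z=0
after  4: x0=0x7c x1=0x7d x2=0xa4 x3=0x27 x4=0x52  N=1 Z=0
after  5: x0=0x7c x1=0x7d x2=0xa4 x3=0x01 x4=0x52  N=0 Z=0
after  6: x0=0x7c x1=0x7d x2=0xa4 x3=0x01 x4=0x53  N=0 Z=0
-- IRQ taken; context saved, return-PC = 7 --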